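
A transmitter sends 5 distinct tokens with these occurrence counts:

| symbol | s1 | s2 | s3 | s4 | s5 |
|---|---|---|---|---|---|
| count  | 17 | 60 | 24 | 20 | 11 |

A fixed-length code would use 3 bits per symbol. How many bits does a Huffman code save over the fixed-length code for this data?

120

Fixed-length: 3 bits × 132 symbols = 396 bits.
Huffman merges:
merge s5(11) and s1(17): 28
merge s4(20) and s3(24): 44
merge 28 and 44: 72
merge s2(60) and 72: 132
Huffman total = 28 + 44 + 72 + 132 = 276 bits.
Saving = 396 − 276 = 120 bits.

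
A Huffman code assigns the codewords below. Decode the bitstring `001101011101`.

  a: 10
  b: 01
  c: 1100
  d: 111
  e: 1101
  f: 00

Read left to right; each codeword is recognised as soon as it completes (prefix code):
  00→f | 1101→e | 01→b | 1101→e
Decoded message: febe

febe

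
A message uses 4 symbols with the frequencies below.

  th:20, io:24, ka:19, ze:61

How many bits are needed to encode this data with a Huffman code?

226

Build the Huffman tree bottom-up:
merge ka(19) and th(20): 39
merge io(24) and 39: 63
merge ze(61) and 63: 124
The encoded length is the sum of every internal node's weight: 39 + 63 + 124 = 226 bits.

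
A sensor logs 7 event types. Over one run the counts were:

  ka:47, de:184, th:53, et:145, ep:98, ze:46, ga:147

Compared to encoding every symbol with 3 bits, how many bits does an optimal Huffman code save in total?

238

Fixed-length: 3 bits × 720 symbols = 2160 bits.
Huffman merges:
combine ze(46), ka(47) → 93
combine th(53), 93 → 146
combine ep(98), et(145) → 243
combine 146, ga(147) → 293
combine de(184), 243 → 427
combine 293, 427 → 720
Huffman total = 93 + 146 + 243 + 293 + 427 + 720 = 1922 bits.
Saving = 2160 − 1922 = 238 bits.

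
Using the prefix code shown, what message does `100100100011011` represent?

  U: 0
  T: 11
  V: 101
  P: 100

PPPUTUT

Read left to right; each codeword is recognised as soon as it completes (prefix code):
  100→P | 100→P | 100→P | 0→U | 11→T | 0→U | 11→T
Decoded message: PPPUTUT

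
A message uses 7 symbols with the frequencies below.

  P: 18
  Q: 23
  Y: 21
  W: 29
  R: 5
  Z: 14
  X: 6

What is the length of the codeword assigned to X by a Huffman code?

4

Repeatedly merge the two smallest:
combine R(5), X(6) → 11
combine 11, Z(14) → 25
combine P(18), Y(21) → 39
combine Q(23), 25 → 48
combine W(29), 39 → 68
combine 48, 68 → 116
The subtree containing X is merged 4 times, so code length = 4.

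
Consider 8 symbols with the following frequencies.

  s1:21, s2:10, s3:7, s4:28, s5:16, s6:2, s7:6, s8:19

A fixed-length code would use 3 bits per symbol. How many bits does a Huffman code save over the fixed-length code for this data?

26

Fixed-length: 3 bits × 109 symbols = 327 bits.
Huffman merges:
s6(2) + s7(6) → 8
s3(7) + 8 → 15
s2(10) + 15 → 25
s5(16) + s8(19) → 35
s1(21) + 25 → 46
s4(28) + 35 → 63
46 + 63 → 109
Huffman total = 8 + 15 + 25 + 35 + 46 + 63 + 109 = 301 bits.
Saving = 327 − 301 = 26 bits.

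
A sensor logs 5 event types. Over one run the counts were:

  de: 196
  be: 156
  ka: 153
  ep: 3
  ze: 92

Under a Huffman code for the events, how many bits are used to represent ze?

Huffman merges, smallest pair first:
merge ep(3) and ze(92): 95
merge 95 and ka(153): 248
merge be(156) and de(196): 352
merge 248 and 352: 600
ze's leaf is at depth 3, giving a 3-bit codeword.

3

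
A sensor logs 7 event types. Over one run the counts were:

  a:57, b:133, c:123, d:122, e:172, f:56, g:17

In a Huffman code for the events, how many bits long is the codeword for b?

Repeatedly merge the two smallest:
merge g(17) and f(56): 73
merge a(57) and 73: 130
merge d(122) and c(123): 245
merge 130 and b(133): 263
merge e(172) and 245: 417
merge 263 and 417: 680
The subtree containing b is merged 2 times, so code length = 2.

2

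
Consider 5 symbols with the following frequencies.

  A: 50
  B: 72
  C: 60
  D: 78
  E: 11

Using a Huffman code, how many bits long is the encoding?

603

Merge the two smallest weights repeatedly:
merge E(11) and A(50): 61
merge C(60) and 61: 121
merge B(72) and D(78): 150
merge 121 and 150: 271
Total encoded bits = sum of merged weights = 61 + 121 + 150 + 271 = 603.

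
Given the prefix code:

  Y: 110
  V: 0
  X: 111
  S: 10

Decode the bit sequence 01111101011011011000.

VXYSYYYVV

Read left to right; each codeword is recognised as soon as it completes (prefix code):
  0→V | 111→X | 110→Y | 10→S | 110→Y | 110→Y | 110→Y | 0→V | 0→V
Decoded message: VXYSYYYVV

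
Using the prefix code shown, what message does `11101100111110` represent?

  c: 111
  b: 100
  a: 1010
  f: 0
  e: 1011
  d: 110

cfdfcd

Read left to right; each codeword is recognised as soon as it completes (prefix code):
  111→c | 0→f | 110→d | 0→f | 111→c | 110→d
Decoded message: cfdfcd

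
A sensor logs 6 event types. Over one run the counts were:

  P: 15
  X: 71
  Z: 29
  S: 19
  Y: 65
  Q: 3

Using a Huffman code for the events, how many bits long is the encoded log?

Merge the two smallest weights repeatedly:
combine Q(3), P(15) → 18
combine 18, S(19) → 37
combine Z(29), 37 → 66
combine Y(65), 66 → 131
combine X(71), 131 → 202
Each symbol's bit-cost is frequency × depth; summing gives 454 bits (equivalently 18 + 37 + 66 + 131 + 202).

454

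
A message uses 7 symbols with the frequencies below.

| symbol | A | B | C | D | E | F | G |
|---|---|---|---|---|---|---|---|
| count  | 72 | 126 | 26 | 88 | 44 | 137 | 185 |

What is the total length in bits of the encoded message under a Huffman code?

1782

Merge the two smallest weights repeatedly:
combine C(26), E(44) → 70
combine 70, A(72) → 142
combine D(88), B(126) → 214
combine F(137), 142 → 279
combine G(185), 214 → 399
combine 279, 399 → 678
The encoded length is the sum of every internal node's weight: 70 + 142 + 214 + 279 + 399 + 678 = 1782 bits.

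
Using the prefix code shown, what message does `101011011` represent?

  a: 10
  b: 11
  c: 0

Read left to right; each codeword is recognised as soon as it completes (prefix code):
  10→a | 10→a | 11→b | 0→c | 11→b
Decoded message: aabcb

aabcb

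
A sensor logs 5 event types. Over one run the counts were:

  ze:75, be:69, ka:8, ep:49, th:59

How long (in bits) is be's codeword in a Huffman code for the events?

2

Build the tree from the bottom:
combine ka(8), ep(49) → 57
combine 57, th(59) → 116
combine be(69), ze(75) → 144
combine 116, 144 → 260
be's leaf is at depth 2, giving a 2-bit codeword.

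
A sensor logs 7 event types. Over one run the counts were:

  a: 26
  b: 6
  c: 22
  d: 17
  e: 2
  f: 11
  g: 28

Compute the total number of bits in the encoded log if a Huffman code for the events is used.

287

Merge the two smallest weights repeatedly:
combine e(2), b(6) → 8
combine 8, f(11) → 19
combine d(17), 19 → 36
combine c(22), a(26) → 48
combine g(28), 36 → 64
combine 48, 64 → 112
The encoded length is the sum of every internal node's weight: 8 + 19 + 36 + 48 + 64 + 112 = 287 bits.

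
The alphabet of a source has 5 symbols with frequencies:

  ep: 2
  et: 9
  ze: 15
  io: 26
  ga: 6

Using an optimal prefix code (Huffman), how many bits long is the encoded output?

115

Build the Huffman tree bottom-up:
ep(2) + ga(6) → 8
8 + et(9) → 17
ze(15) + 17 → 32
io(26) + 32 → 58
Total encoded bits = sum of merged weights = 8 + 17 + 32 + 58 = 115.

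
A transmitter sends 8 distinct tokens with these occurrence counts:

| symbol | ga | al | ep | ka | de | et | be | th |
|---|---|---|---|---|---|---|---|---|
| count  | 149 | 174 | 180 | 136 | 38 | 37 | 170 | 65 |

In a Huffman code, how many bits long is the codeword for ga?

3

Repeatedly merge the two smallest:
merge et(37) and de(38): 75
merge th(65) and 75: 140
merge ka(136) and 140: 276
merge ga(149) and be(170): 319
merge al(174) and ep(180): 354
merge 276 and 319: 595
merge 354 and 595: 949
ga sits 3 levels below the root, so its codeword is 3 bits.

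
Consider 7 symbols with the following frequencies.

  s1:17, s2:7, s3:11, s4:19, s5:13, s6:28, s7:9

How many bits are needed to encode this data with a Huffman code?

Build the Huffman tree bottom-up:
combine s2(7), s7(9) → 16
combine s3(11), s5(13) → 24
combine 16, s1(17) → 33
combine s4(19), 24 → 43
combine s6(28), 33 → 61
combine 43, 61 → 104
The encoded length is the sum of every internal node's weight: 16 + 24 + 33 + 43 + 61 + 104 = 281 bits.

281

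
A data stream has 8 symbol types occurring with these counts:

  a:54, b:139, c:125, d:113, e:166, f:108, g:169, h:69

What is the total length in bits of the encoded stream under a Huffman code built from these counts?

Build the Huffman tree bottom-up:
merge a(54) and h(69): 123
merge f(108) and d(113): 221
merge 123 and c(125): 248
merge b(139) and e(166): 305
merge g(169) and 221: 390
merge 248 and 305: 553
merge 390 and 553: 943
Total encoded bits = sum of merged weights = 123 + 221 + 248 + 305 + 390 + 553 + 943 = 2783.

2783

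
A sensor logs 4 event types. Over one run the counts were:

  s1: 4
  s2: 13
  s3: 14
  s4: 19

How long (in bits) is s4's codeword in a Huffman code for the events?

Repeatedly merge the two smallest:
combine s1(4), s2(13) → 17
combine s3(14), 17 → 31
combine s4(19), 31 → 50
s4 is merged only at the final step, so code length = 1.

1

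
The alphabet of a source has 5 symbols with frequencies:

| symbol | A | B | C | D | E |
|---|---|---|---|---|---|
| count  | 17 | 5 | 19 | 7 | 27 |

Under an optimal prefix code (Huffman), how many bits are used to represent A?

2

Repeatedly merge the two smallest:
B(5) + D(7) → 12
12 + A(17) → 29
C(19) + E(27) → 46
29 + 46 → 75
A sits 2 levels below the root, so its codeword is 2 bits.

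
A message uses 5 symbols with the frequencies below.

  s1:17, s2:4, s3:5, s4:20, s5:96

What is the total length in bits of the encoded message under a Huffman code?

Greedily combine the two least-frequent nodes:
combine s2(4), s3(5) → 9
combine 9, s1(17) → 26
combine s4(20), 26 → 46
combine 46, s5(96) → 142
The encoded length is the sum of every internal node's weight: 9 + 26 + 46 + 142 = 223 bits.

223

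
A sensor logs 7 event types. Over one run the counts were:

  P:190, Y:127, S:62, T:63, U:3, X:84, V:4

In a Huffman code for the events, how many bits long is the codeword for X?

2

Build the tree from the bottom:
combine U(3), V(4) → 7
combine 7, S(62) → 69
combine T(63), 69 → 132
combine X(84), Y(127) → 211
combine 132, P(190) → 322
combine 211, 322 → 533
X's leaf is at depth 2, giving a 2-bit codeword.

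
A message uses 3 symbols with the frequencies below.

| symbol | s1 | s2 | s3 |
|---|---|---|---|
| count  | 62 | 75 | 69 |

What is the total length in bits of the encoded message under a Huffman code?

337

Build the Huffman tree bottom-up:
combine s1(62), s3(69) → 131
combine s2(75), 131 → 206
The encoded length is the sum of every internal node's weight: 131 + 206 = 337 bits.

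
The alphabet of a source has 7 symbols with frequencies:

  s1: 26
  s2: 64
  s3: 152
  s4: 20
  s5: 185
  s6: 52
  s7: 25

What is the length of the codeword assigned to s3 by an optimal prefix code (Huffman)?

2

Huffman merges, smallest pair first:
combine s4(20), s7(25) → 45
combine s1(26), 45 → 71
combine s6(52), s2(64) → 116
combine 71, 116 → 187
combine s3(152), s5(185) → 337
combine 187, 337 → 524
s3's leaf is at depth 2, giving a 2-bit codeword.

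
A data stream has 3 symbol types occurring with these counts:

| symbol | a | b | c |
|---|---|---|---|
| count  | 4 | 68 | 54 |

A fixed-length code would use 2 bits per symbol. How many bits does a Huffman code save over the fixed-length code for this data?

68

Fixed-length: 2 bits × 126 symbols = 252 bits.
Huffman merges:
merge a(4) and c(54): 58
merge 58 and b(68): 126
Huffman total = 58 + 126 = 184 bits.
Saving = 252 − 184 = 68 bits.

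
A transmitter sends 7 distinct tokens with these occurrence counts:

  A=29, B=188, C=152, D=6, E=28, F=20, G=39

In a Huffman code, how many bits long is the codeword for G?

Huffman merges, smallest pair first:
merge D(6) and F(20): 26
merge 26 and E(28): 54
merge A(29) and G(39): 68
merge 54 and 68: 122
merge 122 and C(152): 274
merge B(188) and 274: 462
G sits 4 levels below the root, so its codeword is 4 bits.

4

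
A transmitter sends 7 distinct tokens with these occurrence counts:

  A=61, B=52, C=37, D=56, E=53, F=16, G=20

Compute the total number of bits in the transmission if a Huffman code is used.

Greedily combine the two least-frequent nodes:
combine F(16), G(20) → 36
combine 36, C(37) → 73
combine B(52), E(53) → 105
combine D(56), A(61) → 117
combine 73, 105 → 178
combine 117, 178 → 295
The encoded length is the sum of every internal node's weight: 36 + 73 + 105 + 117 + 178 + 295 = 804 bits.

804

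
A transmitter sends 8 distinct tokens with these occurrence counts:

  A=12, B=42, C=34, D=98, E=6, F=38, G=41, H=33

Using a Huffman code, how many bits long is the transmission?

832

Build the Huffman tree bottom-up:
merge E(6) and A(12): 18
merge 18 and H(33): 51
merge C(34) and F(38): 72
merge G(41) and B(42): 83
merge 51 and 72: 123
merge 83 and D(98): 181
merge 123 and 181: 304
Total encoded bits = sum of merged weights = 18 + 51 + 72 + 83 + 123 + 181 + 304 = 832.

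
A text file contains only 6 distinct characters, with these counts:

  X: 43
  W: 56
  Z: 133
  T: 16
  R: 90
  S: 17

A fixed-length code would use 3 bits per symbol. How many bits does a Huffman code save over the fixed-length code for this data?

247

Fixed-length: 3 bits × 355 symbols = 1065 bits.
Huffman merges:
combine T(16), S(17) → 33
combine 33, X(43) → 76
combine W(56), 76 → 132
combine R(90), 132 → 222
combine Z(133), 222 → 355
Huffman total = 33 + 76 + 132 + 222 + 355 = 818 bits.
Saving = 1065 − 818 = 247 bits.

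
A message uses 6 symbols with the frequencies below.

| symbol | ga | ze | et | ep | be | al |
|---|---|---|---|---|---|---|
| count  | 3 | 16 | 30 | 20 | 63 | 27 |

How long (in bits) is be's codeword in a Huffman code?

Huffman merges, smallest pair first:
combine ga(3), ze(16) → 19
combine 19, ep(20) → 39
combine al(27), et(30) → 57
combine 39, 57 → 96
combine be(63), 96 → 159
be is merged only at the final step, so code length = 1.

1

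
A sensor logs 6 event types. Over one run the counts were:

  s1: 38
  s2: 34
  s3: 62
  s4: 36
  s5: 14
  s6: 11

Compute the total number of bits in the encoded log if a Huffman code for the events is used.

Greedily combine the two least-frequent nodes:
combine s6(11), s5(14) → 25
combine 25, s2(34) → 59
combine s4(36), s1(38) → 74
combine 59, s3(62) → 121
combine 74, 121 → 195
The encoded length is the sum of every internal node's weight: 25 + 59 + 74 + 121 + 195 = 474 bits.

474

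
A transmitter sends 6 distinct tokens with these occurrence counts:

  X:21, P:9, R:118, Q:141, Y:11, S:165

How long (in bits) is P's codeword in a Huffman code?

Huffman merges, smallest pair first:
merge P(9) and Y(11): 20
merge 20 and X(21): 41
merge 41 and R(118): 159
merge Q(141) and 159: 300
merge S(165) and 300: 465
P sits 5 levels below the root, so its codeword is 5 bits.

5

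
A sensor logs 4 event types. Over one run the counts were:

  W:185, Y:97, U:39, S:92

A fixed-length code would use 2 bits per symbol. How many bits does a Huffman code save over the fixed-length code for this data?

Fixed-length: 2 bits × 413 symbols = 826 bits.
Huffman merges:
U(39) + S(92) → 131
Y(97) + 131 → 228
W(185) + 228 → 413
Huffman total = 131 + 228 + 413 = 772 bits.
Saving = 826 − 772 = 54 bits.

54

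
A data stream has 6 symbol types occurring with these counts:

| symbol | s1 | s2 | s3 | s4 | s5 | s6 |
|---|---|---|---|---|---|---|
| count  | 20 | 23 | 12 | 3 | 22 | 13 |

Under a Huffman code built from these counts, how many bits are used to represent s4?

4

Build the tree from the bottom:
combine s4(3), s3(12) → 15
combine s6(13), 15 → 28
combine s1(20), s5(22) → 42
combine s2(23), 28 → 51
combine 42, 51 → 93
The subtree containing s4 is merged 4 times, so code length = 4.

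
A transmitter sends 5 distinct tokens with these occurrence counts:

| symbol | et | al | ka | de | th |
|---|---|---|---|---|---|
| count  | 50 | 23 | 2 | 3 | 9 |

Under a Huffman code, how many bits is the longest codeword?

Merge the two lowest-weight nodes at each step:
merge ka(2) and de(3): 5
merge 5 and th(9): 14
merge 14 and al(23): 37
merge 37 and et(50): 87
Maximum depth reached is 4.

4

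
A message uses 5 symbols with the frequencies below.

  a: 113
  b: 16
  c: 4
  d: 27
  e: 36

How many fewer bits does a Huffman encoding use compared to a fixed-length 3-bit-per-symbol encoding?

242

Fixed-length: 3 bits × 196 symbols = 588 bits.
Huffman merges:
c(4) + b(16) → 20
20 + d(27) → 47
e(36) + 47 → 83
83 + a(113) → 196
Huffman total = 20 + 47 + 83 + 196 = 346 bits.
Saving = 588 − 346 = 242 bits.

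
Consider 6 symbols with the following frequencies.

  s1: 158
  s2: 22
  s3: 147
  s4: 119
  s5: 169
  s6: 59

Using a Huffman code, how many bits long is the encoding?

Greedily combine the two least-frequent nodes:
combine s2(22), s6(59) → 81
combine 81, s4(119) → 200
combine s3(147), s1(158) → 305
combine s5(169), 200 → 369
combine 305, 369 → 674
Each symbol's bit-cost is frequency × depth; summing gives 1629 bits (equivalently 81 + 200 + 305 + 369 + 674).

1629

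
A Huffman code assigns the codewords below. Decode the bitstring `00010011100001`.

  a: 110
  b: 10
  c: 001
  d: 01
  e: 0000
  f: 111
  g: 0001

Read left to right; each codeword is recognised as soon as it completes (prefix code):
  0001→g | 001→c | 110→a | 0001→g
Decoded message: gcag

gcag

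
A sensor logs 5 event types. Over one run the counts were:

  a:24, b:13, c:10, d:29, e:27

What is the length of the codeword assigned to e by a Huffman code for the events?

Repeatedly merge the two smallest:
c(10) + b(13) → 23
23 + a(24) → 47
e(27) + d(29) → 56
47 + 56 → 103
e's leaf is at depth 2, giving a 2-bit codeword.

2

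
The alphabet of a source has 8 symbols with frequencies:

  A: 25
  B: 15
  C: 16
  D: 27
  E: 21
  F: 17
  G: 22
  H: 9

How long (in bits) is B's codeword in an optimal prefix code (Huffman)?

Huffman merges, smallest pair first:
combine H(9), B(15) → 24
combine C(16), F(17) → 33
combine E(21), G(22) → 43
combine 24, A(25) → 49
combine D(27), 33 → 60
combine 43, 49 → 92
combine 60, 92 → 152
B sits 4 levels below the root, so its codeword is 4 bits.

4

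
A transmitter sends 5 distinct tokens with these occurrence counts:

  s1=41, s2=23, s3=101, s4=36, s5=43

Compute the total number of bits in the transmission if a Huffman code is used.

Build the Huffman tree bottom-up:
combine s2(23), s4(36) → 59
combine s1(41), s5(43) → 84
combine 59, 84 → 143
combine s3(101), 143 → 244
The encoded length is the sum of every internal node's weight: 59 + 84 + 143 + 244 = 530 bits.

530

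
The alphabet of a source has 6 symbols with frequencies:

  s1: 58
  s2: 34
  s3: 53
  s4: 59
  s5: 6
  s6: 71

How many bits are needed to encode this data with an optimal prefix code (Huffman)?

695

Merge the two smallest weights repeatedly:
combine s5(6), s2(34) → 40
combine 40, s3(53) → 93
combine s1(58), s4(59) → 117
combine s6(71), 93 → 164
combine 117, 164 → 281
Total encoded bits = sum of merged weights = 40 + 93 + 117 + 164 + 281 = 695.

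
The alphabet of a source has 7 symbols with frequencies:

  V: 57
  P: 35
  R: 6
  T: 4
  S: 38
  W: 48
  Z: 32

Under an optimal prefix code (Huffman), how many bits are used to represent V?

2

Build the tree from the bottom:
combine T(4), R(6) → 10
combine 10, Z(32) → 42
combine P(35), S(38) → 73
combine 42, W(48) → 90
combine V(57), 73 → 130
combine 90, 130 → 220
V's leaf is at depth 2, giving a 2-bit codeword.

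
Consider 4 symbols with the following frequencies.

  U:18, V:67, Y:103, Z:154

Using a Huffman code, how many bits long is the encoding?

615

Greedily combine the two least-frequent nodes:
merge U(18) and V(67): 85
merge 85 and Y(103): 188
merge Z(154) and 188: 342
The encoded length is the sum of every internal node's weight: 85 + 188 + 342 = 615 bits.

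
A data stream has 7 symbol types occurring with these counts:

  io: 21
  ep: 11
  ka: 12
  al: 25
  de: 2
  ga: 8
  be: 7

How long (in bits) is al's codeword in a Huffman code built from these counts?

Build the tree from the bottom:
merge de(2) and be(7): 9
merge ga(8) and 9: 17
merge ep(11) and ka(12): 23
merge 17 and io(21): 38
merge 23 and al(25): 48
merge 38 and 48: 86
The subtree containing al is merged 2 times, so code length = 2.

2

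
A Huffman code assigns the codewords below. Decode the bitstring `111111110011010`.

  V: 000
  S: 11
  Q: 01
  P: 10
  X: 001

Read left to right; each codeword is recognised as soon as it completes (prefix code):
  11→S | 11→S | 11→S | 11→S | 001→X | 10→P | 10→P
Decoded message: SSSSXPP

SSSSXPP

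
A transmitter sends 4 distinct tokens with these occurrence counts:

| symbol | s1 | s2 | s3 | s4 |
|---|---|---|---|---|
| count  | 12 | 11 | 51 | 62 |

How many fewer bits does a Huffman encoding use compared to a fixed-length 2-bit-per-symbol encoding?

Fixed-length: 2 bits × 136 symbols = 272 bits.
Huffman merges:
s2(11) + s1(12) → 23
23 + s3(51) → 74
s4(62) + 74 → 136
Huffman total = 23 + 74 + 136 = 233 bits.
Saving = 272 − 233 = 39 bits.

39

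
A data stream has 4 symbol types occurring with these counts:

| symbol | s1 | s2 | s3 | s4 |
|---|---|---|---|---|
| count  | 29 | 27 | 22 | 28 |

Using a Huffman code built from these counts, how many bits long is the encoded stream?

212

Build the Huffman tree bottom-up:
combine s3(22), s2(27) → 49
combine s4(28), s1(29) → 57
combine 49, 57 → 106
Each symbol's bit-cost is frequency × depth; summing gives 212 bits (equivalently 49 + 57 + 106).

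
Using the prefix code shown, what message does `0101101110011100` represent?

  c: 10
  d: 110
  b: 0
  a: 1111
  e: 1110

Read left to right; each codeword is recognised as soon as it completes (prefix code):
  0→b | 10→c | 110→d | 1110→e | 0→b | 1110→e | 0→b
Decoded message: bcdebeb

bcdebeb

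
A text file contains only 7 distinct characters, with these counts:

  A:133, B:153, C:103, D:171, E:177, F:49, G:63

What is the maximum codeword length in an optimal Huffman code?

Merge the two lowest-weight nodes at each step:
combine F(49), G(63) → 112
combine C(103), 112 → 215
combine A(133), B(153) → 286
combine D(171), E(177) → 348
combine 215, 286 → 501
combine 348, 501 → 849
The rarest symbols sit at the bottom; the longest codeword is 4 bits.

4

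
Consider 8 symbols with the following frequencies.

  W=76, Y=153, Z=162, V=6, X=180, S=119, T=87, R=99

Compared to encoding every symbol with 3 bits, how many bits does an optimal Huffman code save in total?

Fixed-length: 3 bits × 882 symbols = 2646 bits.
Huffman merges:
merge V(6) and W(76): 82
merge 82 and T(87): 169
merge R(99) and S(119): 218
merge Y(153) and Z(162): 315
merge 169 and X(180): 349
merge 218 and 315: 533
merge 349 and 533: 882
Huffman total = 82 + 169 + 218 + 315 + 349 + 533 + 882 = 2548 bits.
Saving = 2646 − 2548 = 98 bits.

98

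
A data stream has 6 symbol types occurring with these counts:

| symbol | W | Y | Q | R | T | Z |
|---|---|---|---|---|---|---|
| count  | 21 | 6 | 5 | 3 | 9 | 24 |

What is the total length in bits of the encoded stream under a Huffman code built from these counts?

157

Greedily combine the two least-frequent nodes:
combine R(3), Q(5) → 8
combine Y(6), 8 → 14
combine T(9), 14 → 23
combine W(21), 23 → 44
combine Z(24), 44 → 68
The encoded length is the sum of every internal node's weight: 8 + 14 + 23 + 44 + 68 = 157 bits.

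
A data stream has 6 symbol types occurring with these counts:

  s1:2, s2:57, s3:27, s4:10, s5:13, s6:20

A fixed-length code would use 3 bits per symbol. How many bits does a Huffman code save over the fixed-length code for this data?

104

Fixed-length: 3 bits × 129 symbols = 387 bits.
Huffman merges:
s1(2) + s4(10) → 12
12 + s5(13) → 25
s6(20) + 25 → 45
s3(27) + 45 → 72
s2(57) + 72 → 129
Huffman total = 12 + 25 + 45 + 72 + 129 = 283 bits.
Saving = 387 − 283 = 104 bits.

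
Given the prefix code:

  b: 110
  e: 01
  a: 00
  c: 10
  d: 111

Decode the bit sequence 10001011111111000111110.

Read left to right; each codeword is recognised as soon as it completes (prefix code):
  10→c | 00→a | 10→c | 111→d | 111→d | 110→b | 00→a | 111→d | 110→b
Decoded message: cacddbadb

cacddbadb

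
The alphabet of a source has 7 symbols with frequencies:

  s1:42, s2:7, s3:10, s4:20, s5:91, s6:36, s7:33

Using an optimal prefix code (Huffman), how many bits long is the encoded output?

Build the Huffman tree bottom-up:
combine s2(7), s3(10) → 17
combine 17, s4(20) → 37
combine s7(33), s6(36) → 69
combine 37, s1(42) → 79
combine 69, 79 → 148
combine s5(91), 148 → 239
The encoded length is the sum of every internal node's weight: 17 + 37 + 69 + 79 + 148 + 239 = 589 bits.

589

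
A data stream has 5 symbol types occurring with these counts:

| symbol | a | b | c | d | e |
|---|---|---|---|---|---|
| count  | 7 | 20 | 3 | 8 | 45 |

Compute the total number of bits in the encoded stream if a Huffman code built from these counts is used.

Greedily combine the two least-frequent nodes:
combine c(3), a(7) → 10
combine d(8), 10 → 18
combine 18, b(20) → 38
combine 38, e(45) → 83
Each symbol's bit-cost is frequency × depth; summing gives 149 bits (equivalently 10 + 18 + 38 + 83).

149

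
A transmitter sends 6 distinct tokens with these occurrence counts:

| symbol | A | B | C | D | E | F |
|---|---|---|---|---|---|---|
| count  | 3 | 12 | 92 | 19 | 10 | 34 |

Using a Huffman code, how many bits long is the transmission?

Build the Huffman tree bottom-up:
combine A(3), E(10) → 13
combine B(12), 13 → 25
combine D(19), 25 → 44
combine F(34), 44 → 78
combine 78, C(92) → 170
The encoded length is the sum of every internal node's weight: 13 + 25 + 44 + 78 + 170 = 330 bits.

330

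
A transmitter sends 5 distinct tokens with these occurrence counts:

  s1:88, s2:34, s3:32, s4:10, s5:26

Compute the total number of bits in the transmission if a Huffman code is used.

394

Merge the two smallest weights repeatedly:
merge s4(10) and s5(26): 36
merge s3(32) and s2(34): 66
merge 36 and 66: 102
merge s1(88) and 102: 190
Each symbol's bit-cost is frequency × depth; summing gives 394 bits (equivalently 36 + 66 + 102 + 190).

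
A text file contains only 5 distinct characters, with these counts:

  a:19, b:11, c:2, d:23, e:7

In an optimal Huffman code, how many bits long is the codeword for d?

Repeatedly merge the two smallest:
merge c(2) and e(7): 9
merge 9 and b(11): 20
merge a(19) and 20: 39
merge d(23) and 39: 62
d is a child of the root — depth 1, so its codeword is a single bit.

1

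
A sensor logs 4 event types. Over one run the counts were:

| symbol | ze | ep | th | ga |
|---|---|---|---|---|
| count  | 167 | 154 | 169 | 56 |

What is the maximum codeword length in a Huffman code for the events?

2

Merge the two lowest-weight nodes at each step:
ga(56) + ep(154) → 210
ze(167) + th(169) → 336
210 + 336 → 546
Maximum depth reached is 2.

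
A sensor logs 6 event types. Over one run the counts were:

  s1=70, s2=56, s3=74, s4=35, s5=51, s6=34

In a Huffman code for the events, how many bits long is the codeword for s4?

Repeatedly merge the two smallest:
merge s6(34) and s4(35): 69
merge s5(51) and s2(56): 107
merge 69 and s1(70): 139
merge s3(74) and 107: 181
merge 139 and 181: 320
s4 sits 3 levels below the root, so its codeword is 3 bits.

3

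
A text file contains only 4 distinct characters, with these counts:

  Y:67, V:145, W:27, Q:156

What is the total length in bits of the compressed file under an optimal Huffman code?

728

Build the Huffman tree bottom-up:
combine W(27), Y(67) → 94
combine 94, V(145) → 239
combine Q(156), 239 → 395
Each symbol's bit-cost is frequency × depth; summing gives 728 bits (equivalently 94 + 239 + 395).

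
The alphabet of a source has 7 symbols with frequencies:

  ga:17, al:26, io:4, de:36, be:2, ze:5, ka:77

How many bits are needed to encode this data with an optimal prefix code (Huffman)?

Build the Huffman tree bottom-up:
combine be(2), io(4) → 6
combine ze(5), 6 → 11
combine 11, ga(17) → 28
combine al(26), 28 → 54
combine de(36), 54 → 90
combine ka(77), 90 → 167
The encoded length is the sum of every internal node's weight: 6 + 11 + 28 + 54 + 90 + 167 = 356 bits.

356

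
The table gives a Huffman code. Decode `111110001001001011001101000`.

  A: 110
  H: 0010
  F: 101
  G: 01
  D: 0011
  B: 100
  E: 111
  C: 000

EAHGHAGFC

Read left to right; each codeword is recognised as soon as it completes (prefix code):
  111→E | 110→A | 0010→H | 01→G | 0010→H | 110→A | 01→G | 101→F | 000→C
Decoded message: EAHGHAGFC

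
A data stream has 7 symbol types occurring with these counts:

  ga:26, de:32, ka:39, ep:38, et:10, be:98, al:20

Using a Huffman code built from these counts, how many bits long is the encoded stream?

Greedily combine the two least-frequent nodes:
combine et(10), al(20) → 30
combine ga(26), 30 → 56
combine de(32), ep(38) → 70
combine ka(39), 56 → 95
combine 70, 95 → 165
combine be(98), 165 → 263
Each symbol's bit-cost is frequency × depth; summing gives 679 bits (equivalently 30 + 56 + 70 + 95 + 165 + 263).

679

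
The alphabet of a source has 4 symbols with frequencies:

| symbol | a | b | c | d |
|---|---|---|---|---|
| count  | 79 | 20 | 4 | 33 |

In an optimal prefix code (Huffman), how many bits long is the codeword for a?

Huffman merges, smallest pair first:
merge c(4) and b(20): 24
merge 24 and d(33): 57
merge 57 and a(79): 136
a sits one level below the root: a 1-bit codeword.

1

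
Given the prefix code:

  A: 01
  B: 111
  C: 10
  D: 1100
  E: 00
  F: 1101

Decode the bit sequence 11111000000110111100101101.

BDEEFBECF

Read left to right; each codeword is recognised as soon as it completes (prefix code):
  111→B | 1100→D | 00→E | 00→E | 1101→F | 111→B | 00→E | 10→C | 1101→F
Decoded message: BDEEFBECF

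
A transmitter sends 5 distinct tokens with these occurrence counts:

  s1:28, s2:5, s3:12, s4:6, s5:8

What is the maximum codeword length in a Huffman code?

Merge the two lowest-weight nodes at each step:
merge s2(5) and s4(6): 11
merge s5(8) and 11: 19
merge s3(12) and 19: 31
merge s1(28) and 31: 59
Maximum depth reached is 4.

4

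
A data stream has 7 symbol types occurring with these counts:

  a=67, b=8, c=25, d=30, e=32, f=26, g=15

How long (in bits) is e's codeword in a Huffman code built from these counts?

Repeatedly merge the two smallest:
merge b(8) and g(15): 23
merge 23 and c(25): 48
merge f(26) and d(30): 56
merge e(32) and 48: 80
merge 56 and a(67): 123
merge 80 and 123: 203
e sits 2 levels below the root, so its codeword is 2 bits.

2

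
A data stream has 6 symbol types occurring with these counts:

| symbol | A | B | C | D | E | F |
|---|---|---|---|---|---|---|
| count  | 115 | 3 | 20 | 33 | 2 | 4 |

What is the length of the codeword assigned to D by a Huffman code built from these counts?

Repeatedly merge the two smallest:
merge E(2) and B(3): 5
merge F(4) and 5: 9
merge 9 and C(20): 29
merge 29 and D(33): 62
merge 62 and A(115): 177
D sits 2 levels below the root, so its codeword is 2 bits.

2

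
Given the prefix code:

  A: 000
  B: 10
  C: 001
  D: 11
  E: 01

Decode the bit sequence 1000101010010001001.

Read left to right; each codeword is recognised as soon as it completes (prefix code):
  10→B | 001→C | 01→E | 01→E | 001→C | 000→A | 10→B | 01→E
Decoded message: BCEECABE

BCEECABE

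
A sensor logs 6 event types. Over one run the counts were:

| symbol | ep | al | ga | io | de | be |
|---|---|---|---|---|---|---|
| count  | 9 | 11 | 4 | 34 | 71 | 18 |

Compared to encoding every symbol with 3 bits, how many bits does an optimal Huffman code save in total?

139

Fixed-length: 3 bits × 147 symbols = 441 bits.
Huffman merges:
ga(4) + ep(9) → 13
al(11) + 13 → 24
be(18) + 24 → 42
io(34) + 42 → 76
de(71) + 76 → 147
Huffman total = 13 + 24 + 42 + 76 + 147 = 302 bits.
Saving = 441 − 302 = 139 bits.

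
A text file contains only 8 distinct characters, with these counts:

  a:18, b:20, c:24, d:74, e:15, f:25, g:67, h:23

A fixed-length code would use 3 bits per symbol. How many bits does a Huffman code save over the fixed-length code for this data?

65

Fixed-length: 3 bits × 266 symbols = 798 bits.
Huffman merges:
combine e(15), a(18) → 33
combine b(20), h(23) → 43
combine c(24), f(25) → 49
combine 33, 43 → 76
combine 49, g(67) → 116
combine d(74), 76 → 150
combine 116, 150 → 266
Huffman total = 33 + 43 + 49 + 76 + 116 + 150 + 266 = 733 bits.
Saving = 798 − 733 = 65 bits.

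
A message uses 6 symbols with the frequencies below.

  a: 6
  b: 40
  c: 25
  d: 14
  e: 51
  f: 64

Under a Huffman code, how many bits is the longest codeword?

4

Merge the two lowest-weight nodes at each step:
combine a(6), d(14) → 20
combine 20, c(25) → 45
combine b(40), 45 → 85
combine e(51), f(64) → 115
combine 85, 115 → 200
The first pair merged (a, d) ends up deepest, at depth 4.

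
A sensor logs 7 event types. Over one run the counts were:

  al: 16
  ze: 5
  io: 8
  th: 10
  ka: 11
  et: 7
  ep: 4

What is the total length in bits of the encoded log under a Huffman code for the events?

165

Merge the two smallest weights repeatedly:
merge ep(4) and ze(5): 9
merge et(7) and io(8): 15
merge 9 and th(10): 19
merge ka(11) and 15: 26
merge al(16) and 19: 35
merge 26 and 35: 61
Each symbol's bit-cost is frequency × depth; summing gives 165 bits (equivalently 9 + 15 + 19 + 26 + 35 + 61).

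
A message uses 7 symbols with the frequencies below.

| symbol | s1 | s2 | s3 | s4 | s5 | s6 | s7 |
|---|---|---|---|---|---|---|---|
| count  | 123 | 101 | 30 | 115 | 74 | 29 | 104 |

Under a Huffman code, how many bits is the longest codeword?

4

Merge the two lowest-weight nodes at each step:
s6(29) + s3(30) → 59
59 + s5(74) → 133
s2(101) + s7(104) → 205
s4(115) + s1(123) → 238
133 + 205 → 338
238 + 338 → 576
Maximum depth reached is 4.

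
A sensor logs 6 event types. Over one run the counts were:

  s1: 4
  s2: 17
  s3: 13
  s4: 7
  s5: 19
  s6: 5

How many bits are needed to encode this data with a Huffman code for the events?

Build the Huffman tree bottom-up:
s1(4) + s6(5) → 9
s4(7) + 9 → 16
s3(13) + 16 → 29
s2(17) + s5(19) → 36
29 + 36 → 65
The encoded length is the sum of every internal node's weight: 9 + 16 + 29 + 36 + 65 = 155 bits.

155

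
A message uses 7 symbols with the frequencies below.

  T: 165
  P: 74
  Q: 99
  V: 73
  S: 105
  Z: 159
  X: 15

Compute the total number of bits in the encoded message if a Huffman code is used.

1834

Merge the two smallest weights repeatedly:
combine X(15), V(73) → 88
combine P(74), 88 → 162
combine Q(99), S(105) → 204
combine Z(159), 162 → 321
combine T(165), 204 → 369
combine 321, 369 → 690
Total encoded bits = sum of merged weights = 88 + 162 + 204 + 321 + 369 + 690 = 1834.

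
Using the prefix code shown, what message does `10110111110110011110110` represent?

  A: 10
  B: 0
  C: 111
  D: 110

Read left to right; each codeword is recognised as soon as it completes (prefix code):
  10→A | 110→D | 111→C | 110→D | 110→D | 0→B | 111→C | 10→A | 110→D
Decoded message: ADCDDBCAD

ADCDDBCAD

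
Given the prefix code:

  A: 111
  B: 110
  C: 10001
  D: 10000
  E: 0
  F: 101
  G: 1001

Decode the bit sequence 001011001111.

Read left to right; each codeword is recognised as soon as it completes (prefix code):
  0→E | 0→E | 101→F | 1001→G | 111→A
Decoded message: EEFGA

EEFGA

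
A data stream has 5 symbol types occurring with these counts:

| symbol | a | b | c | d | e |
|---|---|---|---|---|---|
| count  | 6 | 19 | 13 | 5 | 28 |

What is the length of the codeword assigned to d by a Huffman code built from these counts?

4

Huffman merges, smallest pair first:
combine d(5), a(6) → 11
combine 11, c(13) → 24
combine b(19), 24 → 43
combine e(28), 43 → 71
d sits 4 levels below the root, so its codeword is 4 bits.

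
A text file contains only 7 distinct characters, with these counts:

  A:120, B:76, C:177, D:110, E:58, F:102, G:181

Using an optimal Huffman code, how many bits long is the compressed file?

Greedily combine the two least-frequent nodes:
merge E(58) and B(76): 134
merge F(102) and D(110): 212
merge A(120) and 134: 254
merge C(177) and G(181): 358
merge 212 and 254: 466
merge 358 and 466: 824
Each symbol's bit-cost is frequency × depth; summing gives 2248 bits (equivalently 134 + 212 + 254 + 358 + 466 + 824).

2248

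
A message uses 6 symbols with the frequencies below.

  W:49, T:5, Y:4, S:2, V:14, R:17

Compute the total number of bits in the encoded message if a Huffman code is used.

Build the Huffman tree bottom-up:
S(2) + Y(4) → 6
T(5) + 6 → 11
11 + V(14) → 25
R(17) + 25 → 42
42 + W(49) → 91
Each symbol's bit-cost is frequency × depth; summing gives 175 bits (equivalently 6 + 11 + 25 + 42 + 91).

175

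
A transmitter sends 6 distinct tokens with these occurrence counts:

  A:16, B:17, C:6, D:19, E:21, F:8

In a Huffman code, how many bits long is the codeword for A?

Repeatedly merge the two smallest:
C(6) + F(8) → 14
14 + A(16) → 30
B(17) + D(19) → 36
E(21) + 30 → 51
36 + 51 → 87
A sits 3 levels below the root, so its codeword is 3 bits.

3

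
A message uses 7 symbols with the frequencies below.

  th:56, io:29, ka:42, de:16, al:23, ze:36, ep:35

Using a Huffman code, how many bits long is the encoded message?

Greedily combine the two least-frequent nodes:
merge de(16) and al(23): 39
merge io(29) and ep(35): 64
merge ze(36) and 39: 75
merge ka(42) and th(56): 98
merge 64 and 75: 139
merge 98 and 139: 237
The encoded length is the sum of every internal node's weight: 39 + 64 + 75 + 98 + 139 + 237 = 652 bits.

652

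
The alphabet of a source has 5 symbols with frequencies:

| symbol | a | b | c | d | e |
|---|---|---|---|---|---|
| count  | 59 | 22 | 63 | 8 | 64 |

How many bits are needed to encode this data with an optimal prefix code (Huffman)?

Build the Huffman tree bottom-up:
d(8) + b(22) → 30
30 + a(59) → 89
c(63) + e(64) → 127
89 + 127 → 216
Total encoded bits = sum of merged weights = 30 + 89 + 127 + 216 = 462.

462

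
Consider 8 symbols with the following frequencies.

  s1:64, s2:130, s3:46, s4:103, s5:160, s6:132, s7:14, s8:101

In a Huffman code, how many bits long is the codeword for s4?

Huffman merges, smallest pair first:
s7(14) + s3(46) → 60
60 + s1(64) → 124
s8(101) + s4(103) → 204
124 + s2(130) → 254
s6(132) + s5(160) → 292
204 + 254 → 458
292 + 458 → 750
s4 sits 3 levels below the root, so its codeword is 3 bits.

3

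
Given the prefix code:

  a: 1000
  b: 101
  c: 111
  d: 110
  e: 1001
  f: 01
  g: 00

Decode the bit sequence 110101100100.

Read left to right; each codeword is recognised as soon as it completes (prefix code):
  110→d | 101→b | 1001→e | 00→g
Decoded message: dbeg

dbeg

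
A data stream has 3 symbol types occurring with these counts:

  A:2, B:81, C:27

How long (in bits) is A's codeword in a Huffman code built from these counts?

2

Repeatedly merge the two smallest:
merge A(2) and C(27): 29
merge 29 and B(81): 110
A sits 2 levels below the root, so its codeword is 2 bits.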